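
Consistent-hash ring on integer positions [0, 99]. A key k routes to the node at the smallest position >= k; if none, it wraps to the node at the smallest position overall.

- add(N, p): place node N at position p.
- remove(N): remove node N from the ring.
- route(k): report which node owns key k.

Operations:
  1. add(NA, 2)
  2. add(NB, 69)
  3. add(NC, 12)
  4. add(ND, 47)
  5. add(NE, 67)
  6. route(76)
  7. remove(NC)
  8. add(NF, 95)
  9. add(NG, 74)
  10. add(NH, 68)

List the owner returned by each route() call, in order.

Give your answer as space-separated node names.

Op 1: add NA@2 -> ring=[2:NA]
Op 2: add NB@69 -> ring=[2:NA,69:NB]
Op 3: add NC@12 -> ring=[2:NA,12:NC,69:NB]
Op 4: add ND@47 -> ring=[2:NA,12:NC,47:ND,69:NB]
Op 5: add NE@67 -> ring=[2:NA,12:NC,47:ND,67:NE,69:NB]
Op 6: route key 76: none >= 76, wrap to smallest pos 2 -> NA
Op 7: remove NC -> ring=[2:NA,47:ND,67:NE,69:NB]
Op 8: add NF@95 -> ring=[2:NA,47:ND,67:NE,69:NB,95:NF]
Op 9: add NG@74 -> ring=[2:NA,47:ND,67:NE,69:NB,74:NG,95:NF]
Op 10: add NH@68 -> ring=[2:NA,47:ND,67:NE,68:NH,69:NB,74:NG,95:NF]

Answer: NA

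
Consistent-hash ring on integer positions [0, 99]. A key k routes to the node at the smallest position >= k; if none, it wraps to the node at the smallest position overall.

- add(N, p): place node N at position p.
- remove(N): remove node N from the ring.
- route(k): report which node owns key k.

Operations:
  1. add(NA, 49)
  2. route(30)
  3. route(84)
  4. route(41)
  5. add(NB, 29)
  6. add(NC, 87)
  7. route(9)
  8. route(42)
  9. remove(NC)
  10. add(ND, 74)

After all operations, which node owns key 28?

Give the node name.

Op 1: add NA@49 -> ring=[49:NA]
Op 2: route key 30: smallest pos >= 30 is 49 -> NA
Op 3: route key 84: none >= 84, wrap to smallest pos 49 -> NA
Op 4: route key 41: smallest pos >= 41 is 49 -> NA
Op 5: add NB@29 -> ring=[29:NB,49:NA]
Op 6: add NC@87 -> ring=[29:NB,49:NA,87:NC]
Op 7: route key 9: smallest pos >= 9 is 29 -> NB
Op 8: route key 42: smallest pos >= 42 is 49 -> NA
Op 9: remove NC -> ring=[29:NB,49:NA]
Op 10: add ND@74 -> ring=[29:NB,49:NA,74:ND]
Final route key 28: smallest pos >= 28 is 29 -> NB

Answer: NB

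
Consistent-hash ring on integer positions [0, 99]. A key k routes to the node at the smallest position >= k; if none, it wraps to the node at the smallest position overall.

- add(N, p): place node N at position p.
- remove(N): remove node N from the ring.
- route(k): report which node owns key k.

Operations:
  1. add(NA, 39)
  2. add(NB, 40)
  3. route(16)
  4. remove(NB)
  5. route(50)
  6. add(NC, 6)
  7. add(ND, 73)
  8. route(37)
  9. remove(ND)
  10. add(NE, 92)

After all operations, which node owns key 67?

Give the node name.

Answer: NE

Derivation:
Op 1: add NA@39 -> ring=[39:NA]
Op 2: add NB@40 -> ring=[39:NA,40:NB]
Op 3: route key 16: smallest pos >= 16 is 39 -> NA
Op 4: remove NB -> ring=[39:NA]
Op 5: route key 50: none >= 50, wrap to smallest pos 39 -> NA
Op 6: add NC@6 -> ring=[6:NC,39:NA]
Op 7: add ND@73 -> ring=[6:NC,39:NA,73:ND]
Op 8: route key 37: smallest pos >= 37 is 39 -> NA
Op 9: remove ND -> ring=[6:NC,39:NA]
Op 10: add NE@92 -> ring=[6:NC,39:NA,92:NE]
Final route key 67: smallest pos >= 67 is 92 -> NE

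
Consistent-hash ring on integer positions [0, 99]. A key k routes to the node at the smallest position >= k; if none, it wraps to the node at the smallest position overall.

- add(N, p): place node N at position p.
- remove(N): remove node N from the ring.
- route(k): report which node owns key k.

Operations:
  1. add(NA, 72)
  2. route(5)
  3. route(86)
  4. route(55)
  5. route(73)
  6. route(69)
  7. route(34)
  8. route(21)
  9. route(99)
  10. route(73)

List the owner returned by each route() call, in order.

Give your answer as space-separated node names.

Answer: NA NA NA NA NA NA NA NA NA

Derivation:
Op 1: add NA@72 -> ring=[72:NA]
Op 2: route key 5: smallest pos >= 5 is 72 -> NA
Op 3: route key 86: none >= 86, wrap to smallest pos 72 -> NA
Op 4: route key 55: smallest pos >= 55 is 72 -> NA
Op 5: route key 73: none >= 73, wrap to smallest pos 72 -> NA
Op 6: route key 69: smallest pos >= 69 is 72 -> NA
Op 7: route key 34: smallest pos >= 34 is 72 -> NA
Op 8: route key 21: smallest pos >= 21 is 72 -> NA
Op 9: route key 99: none >= 99, wrap to smallest pos 72 -> NA
Op 10: route key 73: none >= 73, wrap to smallest pos 72 -> NA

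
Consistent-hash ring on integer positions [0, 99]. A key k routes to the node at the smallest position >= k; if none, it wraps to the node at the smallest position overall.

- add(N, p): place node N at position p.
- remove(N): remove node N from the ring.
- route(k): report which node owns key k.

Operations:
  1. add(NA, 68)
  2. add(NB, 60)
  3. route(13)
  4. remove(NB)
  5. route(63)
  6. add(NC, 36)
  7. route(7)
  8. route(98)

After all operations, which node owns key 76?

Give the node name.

Answer: NC

Derivation:
Op 1: add NA@68 -> ring=[68:NA]
Op 2: add NB@60 -> ring=[60:NB,68:NA]
Op 3: route key 13: smallest pos >= 13 is 60 -> NB
Op 4: remove NB -> ring=[68:NA]
Op 5: route key 63: smallest pos >= 63 is 68 -> NA
Op 6: add NC@36 -> ring=[36:NC,68:NA]
Op 7: route key 7: smallest pos >= 7 is 36 -> NC
Op 8: route key 98: none >= 98, wrap to smallest pos 36 -> NC
Final route key 76: none >= 76, wrap to smallest pos 36 -> NC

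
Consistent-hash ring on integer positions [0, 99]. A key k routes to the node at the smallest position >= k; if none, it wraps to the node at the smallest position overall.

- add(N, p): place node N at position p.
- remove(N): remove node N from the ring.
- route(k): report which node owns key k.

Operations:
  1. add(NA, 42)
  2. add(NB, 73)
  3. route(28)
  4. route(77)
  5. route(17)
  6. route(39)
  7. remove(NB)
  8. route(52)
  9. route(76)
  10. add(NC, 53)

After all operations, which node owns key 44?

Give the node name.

Op 1: add NA@42 -> ring=[42:NA]
Op 2: add NB@73 -> ring=[42:NA,73:NB]
Op 3: route key 28: smallest pos >= 28 is 42 -> NA
Op 4: route key 77: none >= 77, wrap to smallest pos 42 -> NA
Op 5: route key 17: smallest pos >= 17 is 42 -> NA
Op 6: route key 39: smallest pos >= 39 is 42 -> NA
Op 7: remove NB -> ring=[42:NA]
Op 8: route key 52: none >= 52, wrap to smallest pos 42 -> NA
Op 9: route key 76: none >= 76, wrap to smallest pos 42 -> NA
Op 10: add NC@53 -> ring=[42:NA,53:NC]
Final route key 44: smallest pos >= 44 is 53 -> NC

Answer: NC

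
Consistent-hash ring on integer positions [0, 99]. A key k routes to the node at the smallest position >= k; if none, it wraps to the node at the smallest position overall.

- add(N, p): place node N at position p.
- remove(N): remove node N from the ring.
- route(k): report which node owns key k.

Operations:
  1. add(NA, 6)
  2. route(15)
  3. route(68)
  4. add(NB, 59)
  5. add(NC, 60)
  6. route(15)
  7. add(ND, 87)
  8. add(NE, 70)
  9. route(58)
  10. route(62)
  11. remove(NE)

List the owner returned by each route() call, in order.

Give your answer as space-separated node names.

Answer: NA NA NB NB NE

Derivation:
Op 1: add NA@6 -> ring=[6:NA]
Op 2: route key 15: none >= 15, wrap to smallest pos 6 -> NA
Op 3: route key 68: none >= 68, wrap to smallest pos 6 -> NA
Op 4: add NB@59 -> ring=[6:NA,59:NB]
Op 5: add NC@60 -> ring=[6:NA,59:NB,60:NC]
Op 6: route key 15: smallest pos >= 15 is 59 -> NB
Op 7: add ND@87 -> ring=[6:NA,59:NB,60:NC,87:ND]
Op 8: add NE@70 -> ring=[6:NA,59:NB,60:NC,70:NE,87:ND]
Op 9: route key 58: smallest pos >= 58 is 59 -> NB
Op 10: route key 62: smallest pos >= 62 is 70 -> NE
Op 11: remove NE -> ring=[6:NA,59:NB,60:NC,87:ND]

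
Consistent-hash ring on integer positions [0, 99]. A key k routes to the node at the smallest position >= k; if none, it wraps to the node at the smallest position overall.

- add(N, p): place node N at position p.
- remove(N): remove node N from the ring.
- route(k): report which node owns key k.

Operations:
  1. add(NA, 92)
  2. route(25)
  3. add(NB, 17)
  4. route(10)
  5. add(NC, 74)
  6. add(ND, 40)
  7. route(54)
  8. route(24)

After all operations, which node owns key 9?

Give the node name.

Op 1: add NA@92 -> ring=[92:NA]
Op 2: route key 25: smallest pos >= 25 is 92 -> NA
Op 3: add NB@17 -> ring=[17:NB,92:NA]
Op 4: route key 10: smallest pos >= 10 is 17 -> NB
Op 5: add NC@74 -> ring=[17:NB,74:NC,92:NA]
Op 6: add ND@40 -> ring=[17:NB,40:ND,74:NC,92:NA]
Op 7: route key 54: smallest pos >= 54 is 74 -> NC
Op 8: route key 24: smallest pos >= 24 is 40 -> ND
Final route key 9: smallest pos >= 9 is 17 -> NB

Answer: NB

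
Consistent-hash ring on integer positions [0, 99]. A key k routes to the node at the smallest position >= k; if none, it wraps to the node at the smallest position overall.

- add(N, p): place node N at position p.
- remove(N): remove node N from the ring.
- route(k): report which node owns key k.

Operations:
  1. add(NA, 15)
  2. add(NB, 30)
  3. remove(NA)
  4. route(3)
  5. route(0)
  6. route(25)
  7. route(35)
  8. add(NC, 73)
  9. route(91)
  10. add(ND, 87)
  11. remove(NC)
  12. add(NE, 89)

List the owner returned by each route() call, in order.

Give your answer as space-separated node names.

Answer: NB NB NB NB NB

Derivation:
Op 1: add NA@15 -> ring=[15:NA]
Op 2: add NB@30 -> ring=[15:NA,30:NB]
Op 3: remove NA -> ring=[30:NB]
Op 4: route key 3: smallest pos >= 3 is 30 -> NB
Op 5: route key 0: smallest pos >= 0 is 30 -> NB
Op 6: route key 25: smallest pos >= 25 is 30 -> NB
Op 7: route key 35: none >= 35, wrap to smallest pos 30 -> NB
Op 8: add NC@73 -> ring=[30:NB,73:NC]
Op 9: route key 91: none >= 91, wrap to smallest pos 30 -> NB
Op 10: add ND@87 -> ring=[30:NB,73:NC,87:ND]
Op 11: remove NC -> ring=[30:NB,87:ND]
Op 12: add NE@89 -> ring=[30:NB,87:ND,89:NE]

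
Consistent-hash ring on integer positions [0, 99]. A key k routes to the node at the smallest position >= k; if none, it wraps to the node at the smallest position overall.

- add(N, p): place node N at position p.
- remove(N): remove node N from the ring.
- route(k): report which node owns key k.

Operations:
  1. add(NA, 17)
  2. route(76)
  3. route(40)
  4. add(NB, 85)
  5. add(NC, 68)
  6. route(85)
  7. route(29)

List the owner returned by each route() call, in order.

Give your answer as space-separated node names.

Answer: NA NA NB NC

Derivation:
Op 1: add NA@17 -> ring=[17:NA]
Op 2: route key 76: none >= 76, wrap to smallest pos 17 -> NA
Op 3: route key 40: none >= 40, wrap to smallest pos 17 -> NA
Op 4: add NB@85 -> ring=[17:NA,85:NB]
Op 5: add NC@68 -> ring=[17:NA,68:NC,85:NB]
Op 6: route key 85: smallest pos >= 85 is 85 -> NB
Op 7: route key 29: smallest pos >= 29 is 68 -> NC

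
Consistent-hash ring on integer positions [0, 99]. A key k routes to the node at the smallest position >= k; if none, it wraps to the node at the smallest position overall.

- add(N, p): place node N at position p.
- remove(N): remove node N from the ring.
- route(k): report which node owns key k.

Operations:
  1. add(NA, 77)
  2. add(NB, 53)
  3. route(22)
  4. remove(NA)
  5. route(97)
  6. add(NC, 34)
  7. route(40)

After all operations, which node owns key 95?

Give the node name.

Op 1: add NA@77 -> ring=[77:NA]
Op 2: add NB@53 -> ring=[53:NB,77:NA]
Op 3: route key 22: smallest pos >= 22 is 53 -> NB
Op 4: remove NA -> ring=[53:NB]
Op 5: route key 97: none >= 97, wrap to smallest pos 53 -> NB
Op 6: add NC@34 -> ring=[34:NC,53:NB]
Op 7: route key 40: smallest pos >= 40 is 53 -> NB
Final route key 95: none >= 95, wrap to smallest pos 34 -> NC

Answer: NC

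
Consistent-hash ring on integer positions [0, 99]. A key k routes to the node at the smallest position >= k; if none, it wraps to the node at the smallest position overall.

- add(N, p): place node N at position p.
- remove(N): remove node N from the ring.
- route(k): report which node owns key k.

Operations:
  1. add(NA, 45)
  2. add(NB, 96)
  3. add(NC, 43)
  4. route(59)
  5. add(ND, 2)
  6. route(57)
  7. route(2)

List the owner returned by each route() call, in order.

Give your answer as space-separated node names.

Answer: NB NB ND

Derivation:
Op 1: add NA@45 -> ring=[45:NA]
Op 2: add NB@96 -> ring=[45:NA,96:NB]
Op 3: add NC@43 -> ring=[43:NC,45:NA,96:NB]
Op 4: route key 59: smallest pos >= 59 is 96 -> NB
Op 5: add ND@2 -> ring=[2:ND,43:NC,45:NA,96:NB]
Op 6: route key 57: smallest pos >= 57 is 96 -> NB
Op 7: route key 2: smallest pos >= 2 is 2 -> ND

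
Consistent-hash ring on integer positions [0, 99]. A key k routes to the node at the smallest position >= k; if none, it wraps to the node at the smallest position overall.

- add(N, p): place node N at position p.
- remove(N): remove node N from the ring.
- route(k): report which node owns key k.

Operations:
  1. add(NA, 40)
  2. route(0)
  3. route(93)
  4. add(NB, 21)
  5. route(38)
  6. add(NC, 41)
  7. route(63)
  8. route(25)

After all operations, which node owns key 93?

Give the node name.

Op 1: add NA@40 -> ring=[40:NA]
Op 2: route key 0: smallest pos >= 0 is 40 -> NA
Op 3: route key 93: none >= 93, wrap to smallest pos 40 -> NA
Op 4: add NB@21 -> ring=[21:NB,40:NA]
Op 5: route key 38: smallest pos >= 38 is 40 -> NA
Op 6: add NC@41 -> ring=[21:NB,40:NA,41:NC]
Op 7: route key 63: none >= 63, wrap to smallest pos 21 -> NB
Op 8: route key 25: smallest pos >= 25 is 40 -> NA
Final route key 93: none >= 93, wrap to smallest pos 21 -> NB

Answer: NB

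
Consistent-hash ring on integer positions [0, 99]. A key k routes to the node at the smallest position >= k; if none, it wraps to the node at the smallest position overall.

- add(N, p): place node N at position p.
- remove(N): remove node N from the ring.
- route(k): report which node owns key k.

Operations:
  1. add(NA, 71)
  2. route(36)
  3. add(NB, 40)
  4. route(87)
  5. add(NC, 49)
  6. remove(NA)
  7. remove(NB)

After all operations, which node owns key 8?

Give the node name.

Answer: NC

Derivation:
Op 1: add NA@71 -> ring=[71:NA]
Op 2: route key 36: smallest pos >= 36 is 71 -> NA
Op 3: add NB@40 -> ring=[40:NB,71:NA]
Op 4: route key 87: none >= 87, wrap to smallest pos 40 -> NB
Op 5: add NC@49 -> ring=[40:NB,49:NC,71:NA]
Op 6: remove NA -> ring=[40:NB,49:NC]
Op 7: remove NB -> ring=[49:NC]
Final route key 8: smallest pos >= 8 is 49 -> NC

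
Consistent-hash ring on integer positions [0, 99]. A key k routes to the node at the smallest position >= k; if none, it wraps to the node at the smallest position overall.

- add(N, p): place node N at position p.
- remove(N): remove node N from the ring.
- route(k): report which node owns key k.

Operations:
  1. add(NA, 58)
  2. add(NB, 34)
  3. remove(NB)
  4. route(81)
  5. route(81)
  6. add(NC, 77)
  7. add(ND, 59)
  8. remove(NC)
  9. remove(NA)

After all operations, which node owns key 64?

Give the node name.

Answer: ND

Derivation:
Op 1: add NA@58 -> ring=[58:NA]
Op 2: add NB@34 -> ring=[34:NB,58:NA]
Op 3: remove NB -> ring=[58:NA]
Op 4: route key 81: none >= 81, wrap to smallest pos 58 -> NA
Op 5: route key 81: none >= 81, wrap to smallest pos 58 -> NA
Op 6: add NC@77 -> ring=[58:NA,77:NC]
Op 7: add ND@59 -> ring=[58:NA,59:ND,77:NC]
Op 8: remove NC -> ring=[58:NA,59:ND]
Op 9: remove NA -> ring=[59:ND]
Final route key 64: none >= 64, wrap to smallest pos 59 -> ND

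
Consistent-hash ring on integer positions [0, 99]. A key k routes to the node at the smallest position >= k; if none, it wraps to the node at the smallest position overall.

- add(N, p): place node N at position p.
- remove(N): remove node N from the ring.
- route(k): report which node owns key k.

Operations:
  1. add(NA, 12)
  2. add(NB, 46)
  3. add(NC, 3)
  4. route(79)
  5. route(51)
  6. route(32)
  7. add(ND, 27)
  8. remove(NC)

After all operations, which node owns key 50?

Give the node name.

Answer: NA

Derivation:
Op 1: add NA@12 -> ring=[12:NA]
Op 2: add NB@46 -> ring=[12:NA,46:NB]
Op 3: add NC@3 -> ring=[3:NC,12:NA,46:NB]
Op 4: route key 79: none >= 79, wrap to smallest pos 3 -> NC
Op 5: route key 51: none >= 51, wrap to smallest pos 3 -> NC
Op 6: route key 32: smallest pos >= 32 is 46 -> NB
Op 7: add ND@27 -> ring=[3:NC,12:NA,27:ND,46:NB]
Op 8: remove NC -> ring=[12:NA,27:ND,46:NB]
Final route key 50: none >= 50, wrap to smallest pos 12 -> NA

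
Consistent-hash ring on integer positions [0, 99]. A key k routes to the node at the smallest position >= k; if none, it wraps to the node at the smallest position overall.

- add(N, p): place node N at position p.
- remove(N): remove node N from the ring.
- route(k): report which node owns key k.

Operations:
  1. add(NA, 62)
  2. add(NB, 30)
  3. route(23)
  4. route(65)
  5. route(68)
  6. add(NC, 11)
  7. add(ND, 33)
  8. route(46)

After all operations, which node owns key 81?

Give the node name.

Op 1: add NA@62 -> ring=[62:NA]
Op 2: add NB@30 -> ring=[30:NB,62:NA]
Op 3: route key 23: smallest pos >= 23 is 30 -> NB
Op 4: route key 65: none >= 65, wrap to smallest pos 30 -> NB
Op 5: route key 68: none >= 68, wrap to smallest pos 30 -> NB
Op 6: add NC@11 -> ring=[11:NC,30:NB,62:NA]
Op 7: add ND@33 -> ring=[11:NC,30:NB,33:ND,62:NA]
Op 8: route key 46: smallest pos >= 46 is 62 -> NA
Final route key 81: none >= 81, wrap to smallest pos 11 -> NC

Answer: NC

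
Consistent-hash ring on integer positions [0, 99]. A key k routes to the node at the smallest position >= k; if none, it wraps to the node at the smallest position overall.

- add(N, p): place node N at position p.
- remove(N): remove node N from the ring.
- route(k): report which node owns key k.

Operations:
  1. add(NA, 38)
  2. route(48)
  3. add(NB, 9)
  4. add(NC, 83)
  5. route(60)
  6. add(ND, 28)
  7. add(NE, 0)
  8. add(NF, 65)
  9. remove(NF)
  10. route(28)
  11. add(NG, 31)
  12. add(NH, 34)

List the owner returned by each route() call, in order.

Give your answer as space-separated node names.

Answer: NA NC ND

Derivation:
Op 1: add NA@38 -> ring=[38:NA]
Op 2: route key 48: none >= 48, wrap to smallest pos 38 -> NA
Op 3: add NB@9 -> ring=[9:NB,38:NA]
Op 4: add NC@83 -> ring=[9:NB,38:NA,83:NC]
Op 5: route key 60: smallest pos >= 60 is 83 -> NC
Op 6: add ND@28 -> ring=[9:NB,28:ND,38:NA,83:NC]
Op 7: add NE@0 -> ring=[0:NE,9:NB,28:ND,38:NA,83:NC]
Op 8: add NF@65 -> ring=[0:NE,9:NB,28:ND,38:NA,65:NF,83:NC]
Op 9: remove NF -> ring=[0:NE,9:NB,28:ND,38:NA,83:NC]
Op 10: route key 28: smallest pos >= 28 is 28 -> ND
Op 11: add NG@31 -> ring=[0:NE,9:NB,28:ND,31:NG,38:NA,83:NC]
Op 12: add NH@34 -> ring=[0:NE,9:NB,28:ND,31:NG,34:NH,38:NA,83:NC]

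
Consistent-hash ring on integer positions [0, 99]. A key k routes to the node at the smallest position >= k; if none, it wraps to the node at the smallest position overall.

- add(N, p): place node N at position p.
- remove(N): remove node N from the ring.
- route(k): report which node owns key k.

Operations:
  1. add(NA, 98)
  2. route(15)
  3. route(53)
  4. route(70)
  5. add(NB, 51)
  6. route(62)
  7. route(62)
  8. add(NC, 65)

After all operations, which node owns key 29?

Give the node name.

Answer: NB

Derivation:
Op 1: add NA@98 -> ring=[98:NA]
Op 2: route key 15: smallest pos >= 15 is 98 -> NA
Op 3: route key 53: smallest pos >= 53 is 98 -> NA
Op 4: route key 70: smallest pos >= 70 is 98 -> NA
Op 5: add NB@51 -> ring=[51:NB,98:NA]
Op 6: route key 62: smallest pos >= 62 is 98 -> NA
Op 7: route key 62: smallest pos >= 62 is 98 -> NA
Op 8: add NC@65 -> ring=[51:NB,65:NC,98:NA]
Final route key 29: smallest pos >= 29 is 51 -> NB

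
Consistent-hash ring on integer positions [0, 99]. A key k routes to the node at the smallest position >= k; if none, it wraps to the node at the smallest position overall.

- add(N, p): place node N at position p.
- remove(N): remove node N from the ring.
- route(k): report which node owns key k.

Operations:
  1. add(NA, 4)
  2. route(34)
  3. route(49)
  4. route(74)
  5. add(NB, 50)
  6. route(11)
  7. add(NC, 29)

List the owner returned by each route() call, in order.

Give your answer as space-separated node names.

Answer: NA NA NA NB

Derivation:
Op 1: add NA@4 -> ring=[4:NA]
Op 2: route key 34: none >= 34, wrap to smallest pos 4 -> NA
Op 3: route key 49: none >= 49, wrap to smallest pos 4 -> NA
Op 4: route key 74: none >= 74, wrap to smallest pos 4 -> NA
Op 5: add NB@50 -> ring=[4:NA,50:NB]
Op 6: route key 11: smallest pos >= 11 is 50 -> NB
Op 7: add NC@29 -> ring=[4:NA,29:NC,50:NB]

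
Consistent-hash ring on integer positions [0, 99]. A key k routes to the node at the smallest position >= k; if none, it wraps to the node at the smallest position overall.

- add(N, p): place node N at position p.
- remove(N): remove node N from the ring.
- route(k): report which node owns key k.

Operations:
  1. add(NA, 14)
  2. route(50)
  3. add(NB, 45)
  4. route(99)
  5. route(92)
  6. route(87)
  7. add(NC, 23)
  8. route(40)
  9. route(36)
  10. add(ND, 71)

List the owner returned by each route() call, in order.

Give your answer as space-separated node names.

Answer: NA NA NA NA NB NB

Derivation:
Op 1: add NA@14 -> ring=[14:NA]
Op 2: route key 50: none >= 50, wrap to smallest pos 14 -> NA
Op 3: add NB@45 -> ring=[14:NA,45:NB]
Op 4: route key 99: none >= 99, wrap to smallest pos 14 -> NA
Op 5: route key 92: none >= 92, wrap to smallest pos 14 -> NA
Op 6: route key 87: none >= 87, wrap to smallest pos 14 -> NA
Op 7: add NC@23 -> ring=[14:NA,23:NC,45:NB]
Op 8: route key 40: smallest pos >= 40 is 45 -> NB
Op 9: route key 36: smallest pos >= 36 is 45 -> NB
Op 10: add ND@71 -> ring=[14:NA,23:NC,45:NB,71:ND]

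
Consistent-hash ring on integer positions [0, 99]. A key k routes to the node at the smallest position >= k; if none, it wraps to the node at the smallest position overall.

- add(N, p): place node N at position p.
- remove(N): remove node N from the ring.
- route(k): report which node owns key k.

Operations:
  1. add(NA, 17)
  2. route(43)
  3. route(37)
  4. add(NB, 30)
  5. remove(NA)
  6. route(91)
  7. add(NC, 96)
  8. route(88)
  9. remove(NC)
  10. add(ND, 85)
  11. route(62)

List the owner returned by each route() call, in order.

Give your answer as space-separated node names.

Answer: NA NA NB NC ND

Derivation:
Op 1: add NA@17 -> ring=[17:NA]
Op 2: route key 43: none >= 43, wrap to smallest pos 17 -> NA
Op 3: route key 37: none >= 37, wrap to smallest pos 17 -> NA
Op 4: add NB@30 -> ring=[17:NA,30:NB]
Op 5: remove NA -> ring=[30:NB]
Op 6: route key 91: none >= 91, wrap to smallest pos 30 -> NB
Op 7: add NC@96 -> ring=[30:NB,96:NC]
Op 8: route key 88: smallest pos >= 88 is 96 -> NC
Op 9: remove NC -> ring=[30:NB]
Op 10: add ND@85 -> ring=[30:NB,85:ND]
Op 11: route key 62: smallest pos >= 62 is 85 -> ND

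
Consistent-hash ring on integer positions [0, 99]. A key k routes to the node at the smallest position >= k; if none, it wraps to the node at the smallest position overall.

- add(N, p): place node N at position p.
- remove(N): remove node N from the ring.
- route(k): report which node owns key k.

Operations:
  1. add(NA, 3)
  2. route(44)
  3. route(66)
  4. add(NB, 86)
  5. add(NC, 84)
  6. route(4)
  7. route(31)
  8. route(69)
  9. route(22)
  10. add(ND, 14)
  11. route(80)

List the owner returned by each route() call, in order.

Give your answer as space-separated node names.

Answer: NA NA NC NC NC NC NC

Derivation:
Op 1: add NA@3 -> ring=[3:NA]
Op 2: route key 44: none >= 44, wrap to smallest pos 3 -> NA
Op 3: route key 66: none >= 66, wrap to smallest pos 3 -> NA
Op 4: add NB@86 -> ring=[3:NA,86:NB]
Op 5: add NC@84 -> ring=[3:NA,84:NC,86:NB]
Op 6: route key 4: smallest pos >= 4 is 84 -> NC
Op 7: route key 31: smallest pos >= 31 is 84 -> NC
Op 8: route key 69: smallest pos >= 69 is 84 -> NC
Op 9: route key 22: smallest pos >= 22 is 84 -> NC
Op 10: add ND@14 -> ring=[3:NA,14:ND,84:NC,86:NB]
Op 11: route key 80: smallest pos >= 80 is 84 -> NC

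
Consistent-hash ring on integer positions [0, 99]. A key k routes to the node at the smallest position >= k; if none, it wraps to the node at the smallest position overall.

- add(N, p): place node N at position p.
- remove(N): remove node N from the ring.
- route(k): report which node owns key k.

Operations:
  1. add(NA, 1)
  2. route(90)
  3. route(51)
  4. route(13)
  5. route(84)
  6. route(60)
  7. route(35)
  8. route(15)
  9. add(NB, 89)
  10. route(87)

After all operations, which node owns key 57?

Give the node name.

Op 1: add NA@1 -> ring=[1:NA]
Op 2: route key 90: none >= 90, wrap to smallest pos 1 -> NA
Op 3: route key 51: none >= 51, wrap to smallest pos 1 -> NA
Op 4: route key 13: none >= 13, wrap to smallest pos 1 -> NA
Op 5: route key 84: none >= 84, wrap to smallest pos 1 -> NA
Op 6: route key 60: none >= 60, wrap to smallest pos 1 -> NA
Op 7: route key 35: none >= 35, wrap to smallest pos 1 -> NA
Op 8: route key 15: none >= 15, wrap to smallest pos 1 -> NA
Op 9: add NB@89 -> ring=[1:NA,89:NB]
Op 10: route key 87: smallest pos >= 87 is 89 -> NB
Final route key 57: smallest pos >= 57 is 89 -> NB

Answer: NB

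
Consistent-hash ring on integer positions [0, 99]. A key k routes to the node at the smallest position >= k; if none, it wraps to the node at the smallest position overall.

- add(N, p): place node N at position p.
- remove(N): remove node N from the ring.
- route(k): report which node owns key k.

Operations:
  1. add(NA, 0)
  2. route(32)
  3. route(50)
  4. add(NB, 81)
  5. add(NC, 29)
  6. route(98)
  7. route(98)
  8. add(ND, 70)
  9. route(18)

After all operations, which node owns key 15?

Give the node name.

Answer: NC

Derivation:
Op 1: add NA@0 -> ring=[0:NA]
Op 2: route key 32: none >= 32, wrap to smallest pos 0 -> NA
Op 3: route key 50: none >= 50, wrap to smallest pos 0 -> NA
Op 4: add NB@81 -> ring=[0:NA,81:NB]
Op 5: add NC@29 -> ring=[0:NA,29:NC,81:NB]
Op 6: route key 98: none >= 98, wrap to smallest pos 0 -> NA
Op 7: route key 98: none >= 98, wrap to smallest pos 0 -> NA
Op 8: add ND@70 -> ring=[0:NA,29:NC,70:ND,81:NB]
Op 9: route key 18: smallest pos >= 18 is 29 -> NC
Final route key 15: smallest pos >= 15 is 29 -> NC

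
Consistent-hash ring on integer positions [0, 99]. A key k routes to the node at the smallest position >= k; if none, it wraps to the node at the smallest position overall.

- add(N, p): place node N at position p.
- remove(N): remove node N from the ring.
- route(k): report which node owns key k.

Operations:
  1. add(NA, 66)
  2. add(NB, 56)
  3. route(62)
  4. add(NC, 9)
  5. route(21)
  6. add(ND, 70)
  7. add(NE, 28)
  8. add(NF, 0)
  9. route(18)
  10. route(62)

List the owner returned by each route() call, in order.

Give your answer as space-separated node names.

Answer: NA NB NE NA

Derivation:
Op 1: add NA@66 -> ring=[66:NA]
Op 2: add NB@56 -> ring=[56:NB,66:NA]
Op 3: route key 62: smallest pos >= 62 is 66 -> NA
Op 4: add NC@9 -> ring=[9:NC,56:NB,66:NA]
Op 5: route key 21: smallest pos >= 21 is 56 -> NB
Op 6: add ND@70 -> ring=[9:NC,56:NB,66:NA,70:ND]
Op 7: add NE@28 -> ring=[9:NC,28:NE,56:NB,66:NA,70:ND]
Op 8: add NF@0 -> ring=[0:NF,9:NC,28:NE,56:NB,66:NA,70:ND]
Op 9: route key 18: smallest pos >= 18 is 28 -> NE
Op 10: route key 62: smallest pos >= 62 is 66 -> NA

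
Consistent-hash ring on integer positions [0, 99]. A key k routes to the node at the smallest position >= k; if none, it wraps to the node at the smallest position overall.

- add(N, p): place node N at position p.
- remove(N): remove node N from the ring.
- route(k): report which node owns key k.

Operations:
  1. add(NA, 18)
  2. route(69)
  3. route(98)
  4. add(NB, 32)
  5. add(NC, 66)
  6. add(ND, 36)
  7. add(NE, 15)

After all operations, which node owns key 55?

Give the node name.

Answer: NC

Derivation:
Op 1: add NA@18 -> ring=[18:NA]
Op 2: route key 69: none >= 69, wrap to smallest pos 18 -> NA
Op 3: route key 98: none >= 98, wrap to smallest pos 18 -> NA
Op 4: add NB@32 -> ring=[18:NA,32:NB]
Op 5: add NC@66 -> ring=[18:NA,32:NB,66:NC]
Op 6: add ND@36 -> ring=[18:NA,32:NB,36:ND,66:NC]
Op 7: add NE@15 -> ring=[15:NE,18:NA,32:NB,36:ND,66:NC]
Final route key 55: smallest pos >= 55 is 66 -> NC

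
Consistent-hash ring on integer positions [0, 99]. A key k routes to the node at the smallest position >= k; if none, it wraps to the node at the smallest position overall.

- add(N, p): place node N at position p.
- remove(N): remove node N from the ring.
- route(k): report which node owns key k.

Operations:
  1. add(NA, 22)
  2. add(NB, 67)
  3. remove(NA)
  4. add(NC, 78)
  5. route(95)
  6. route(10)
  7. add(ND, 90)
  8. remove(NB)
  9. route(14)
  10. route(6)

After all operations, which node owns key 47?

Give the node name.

Answer: NC

Derivation:
Op 1: add NA@22 -> ring=[22:NA]
Op 2: add NB@67 -> ring=[22:NA,67:NB]
Op 3: remove NA -> ring=[67:NB]
Op 4: add NC@78 -> ring=[67:NB,78:NC]
Op 5: route key 95: none >= 95, wrap to smallest pos 67 -> NB
Op 6: route key 10: smallest pos >= 10 is 67 -> NB
Op 7: add ND@90 -> ring=[67:NB,78:NC,90:ND]
Op 8: remove NB -> ring=[78:NC,90:ND]
Op 9: route key 14: smallest pos >= 14 is 78 -> NC
Op 10: route key 6: smallest pos >= 6 is 78 -> NC
Final route key 47: smallest pos >= 47 is 78 -> NC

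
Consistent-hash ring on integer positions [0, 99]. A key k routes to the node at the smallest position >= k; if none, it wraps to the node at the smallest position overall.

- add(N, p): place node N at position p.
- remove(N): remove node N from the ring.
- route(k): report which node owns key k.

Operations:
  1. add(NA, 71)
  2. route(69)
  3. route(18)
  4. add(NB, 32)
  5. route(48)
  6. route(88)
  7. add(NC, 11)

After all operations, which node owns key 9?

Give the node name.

Answer: NC

Derivation:
Op 1: add NA@71 -> ring=[71:NA]
Op 2: route key 69: smallest pos >= 69 is 71 -> NA
Op 3: route key 18: smallest pos >= 18 is 71 -> NA
Op 4: add NB@32 -> ring=[32:NB,71:NA]
Op 5: route key 48: smallest pos >= 48 is 71 -> NA
Op 6: route key 88: none >= 88, wrap to smallest pos 32 -> NB
Op 7: add NC@11 -> ring=[11:NC,32:NB,71:NA]
Final route key 9: smallest pos >= 9 is 11 -> NC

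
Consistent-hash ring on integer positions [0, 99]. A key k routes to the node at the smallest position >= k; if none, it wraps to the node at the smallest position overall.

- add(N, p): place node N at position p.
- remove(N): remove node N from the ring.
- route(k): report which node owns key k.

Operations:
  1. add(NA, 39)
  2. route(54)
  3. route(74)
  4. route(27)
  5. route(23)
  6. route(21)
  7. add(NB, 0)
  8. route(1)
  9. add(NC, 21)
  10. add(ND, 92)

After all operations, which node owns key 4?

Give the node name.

Answer: NC

Derivation:
Op 1: add NA@39 -> ring=[39:NA]
Op 2: route key 54: none >= 54, wrap to smallest pos 39 -> NA
Op 3: route key 74: none >= 74, wrap to smallest pos 39 -> NA
Op 4: route key 27: smallest pos >= 27 is 39 -> NA
Op 5: route key 23: smallest pos >= 23 is 39 -> NA
Op 6: route key 21: smallest pos >= 21 is 39 -> NA
Op 7: add NB@0 -> ring=[0:NB,39:NA]
Op 8: route key 1: smallest pos >= 1 is 39 -> NA
Op 9: add NC@21 -> ring=[0:NB,21:NC,39:NA]
Op 10: add ND@92 -> ring=[0:NB,21:NC,39:NA,92:ND]
Final route key 4: smallest pos >= 4 is 21 -> NC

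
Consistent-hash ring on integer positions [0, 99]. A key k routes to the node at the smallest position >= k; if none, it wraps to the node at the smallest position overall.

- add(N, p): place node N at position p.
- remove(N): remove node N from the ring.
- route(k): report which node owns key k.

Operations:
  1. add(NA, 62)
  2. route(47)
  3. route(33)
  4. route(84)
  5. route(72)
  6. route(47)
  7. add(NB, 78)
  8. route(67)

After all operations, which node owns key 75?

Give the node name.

Answer: NB

Derivation:
Op 1: add NA@62 -> ring=[62:NA]
Op 2: route key 47: smallest pos >= 47 is 62 -> NA
Op 3: route key 33: smallest pos >= 33 is 62 -> NA
Op 4: route key 84: none >= 84, wrap to smallest pos 62 -> NA
Op 5: route key 72: none >= 72, wrap to smallest pos 62 -> NA
Op 6: route key 47: smallest pos >= 47 is 62 -> NA
Op 7: add NB@78 -> ring=[62:NA,78:NB]
Op 8: route key 67: smallest pos >= 67 is 78 -> NB
Final route key 75: smallest pos >= 75 is 78 -> NB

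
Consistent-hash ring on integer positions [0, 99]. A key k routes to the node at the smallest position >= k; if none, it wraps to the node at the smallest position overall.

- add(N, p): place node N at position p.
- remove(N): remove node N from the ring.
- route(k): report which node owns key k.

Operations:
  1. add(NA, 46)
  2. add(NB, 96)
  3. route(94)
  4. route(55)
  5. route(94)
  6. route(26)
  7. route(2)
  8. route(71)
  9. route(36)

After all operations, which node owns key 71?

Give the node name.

Answer: NB

Derivation:
Op 1: add NA@46 -> ring=[46:NA]
Op 2: add NB@96 -> ring=[46:NA,96:NB]
Op 3: route key 94: smallest pos >= 94 is 96 -> NB
Op 4: route key 55: smallest pos >= 55 is 96 -> NB
Op 5: route key 94: smallest pos >= 94 is 96 -> NB
Op 6: route key 26: smallest pos >= 26 is 46 -> NA
Op 7: route key 2: smallest pos >= 2 is 46 -> NA
Op 8: route key 71: smallest pos >= 71 is 96 -> NB
Op 9: route key 36: smallest pos >= 36 is 46 -> NA
Final route key 71: smallest pos >= 71 is 96 -> NB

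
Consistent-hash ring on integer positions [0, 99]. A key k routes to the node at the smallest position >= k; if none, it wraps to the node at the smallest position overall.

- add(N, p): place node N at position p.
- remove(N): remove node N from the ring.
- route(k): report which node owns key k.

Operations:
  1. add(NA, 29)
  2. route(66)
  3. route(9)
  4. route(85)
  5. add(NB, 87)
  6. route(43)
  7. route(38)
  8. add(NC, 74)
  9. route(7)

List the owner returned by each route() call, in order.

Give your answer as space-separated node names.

Op 1: add NA@29 -> ring=[29:NA]
Op 2: route key 66: none >= 66, wrap to smallest pos 29 -> NA
Op 3: route key 9: smallest pos >= 9 is 29 -> NA
Op 4: route key 85: none >= 85, wrap to smallest pos 29 -> NA
Op 5: add NB@87 -> ring=[29:NA,87:NB]
Op 6: route key 43: smallest pos >= 43 is 87 -> NB
Op 7: route key 38: smallest pos >= 38 is 87 -> NB
Op 8: add NC@74 -> ring=[29:NA,74:NC,87:NB]
Op 9: route key 7: smallest pos >= 7 is 29 -> NA

Answer: NA NA NA NB NB NA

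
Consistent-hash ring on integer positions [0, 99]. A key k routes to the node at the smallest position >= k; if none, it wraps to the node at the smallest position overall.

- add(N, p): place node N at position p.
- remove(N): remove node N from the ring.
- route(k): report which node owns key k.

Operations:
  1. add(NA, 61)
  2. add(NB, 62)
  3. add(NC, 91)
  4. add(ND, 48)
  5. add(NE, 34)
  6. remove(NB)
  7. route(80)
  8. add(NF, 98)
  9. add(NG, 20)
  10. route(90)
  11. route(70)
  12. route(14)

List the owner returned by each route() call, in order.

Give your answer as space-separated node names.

Op 1: add NA@61 -> ring=[61:NA]
Op 2: add NB@62 -> ring=[61:NA,62:NB]
Op 3: add NC@91 -> ring=[61:NA,62:NB,91:NC]
Op 4: add ND@48 -> ring=[48:ND,61:NA,62:NB,91:NC]
Op 5: add NE@34 -> ring=[34:NE,48:ND,61:NA,62:NB,91:NC]
Op 6: remove NB -> ring=[34:NE,48:ND,61:NA,91:NC]
Op 7: route key 80: smallest pos >= 80 is 91 -> NC
Op 8: add NF@98 -> ring=[34:NE,48:ND,61:NA,91:NC,98:NF]
Op 9: add NG@20 -> ring=[20:NG,34:NE,48:ND,61:NA,91:NC,98:NF]
Op 10: route key 90: smallest pos >= 90 is 91 -> NC
Op 11: route key 70: smallest pos >= 70 is 91 -> NC
Op 12: route key 14: smallest pos >= 14 is 20 -> NG

Answer: NC NC NC NG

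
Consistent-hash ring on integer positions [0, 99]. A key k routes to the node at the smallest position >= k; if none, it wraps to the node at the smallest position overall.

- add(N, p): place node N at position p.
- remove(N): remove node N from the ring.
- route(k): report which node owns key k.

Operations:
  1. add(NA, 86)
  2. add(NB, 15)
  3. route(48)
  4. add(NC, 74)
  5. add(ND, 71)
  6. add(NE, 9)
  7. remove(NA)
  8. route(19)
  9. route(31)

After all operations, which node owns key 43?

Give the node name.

Op 1: add NA@86 -> ring=[86:NA]
Op 2: add NB@15 -> ring=[15:NB,86:NA]
Op 3: route key 48: smallest pos >= 48 is 86 -> NA
Op 4: add NC@74 -> ring=[15:NB,74:NC,86:NA]
Op 5: add ND@71 -> ring=[15:NB,71:ND,74:NC,86:NA]
Op 6: add NE@9 -> ring=[9:NE,15:NB,71:ND,74:NC,86:NA]
Op 7: remove NA -> ring=[9:NE,15:NB,71:ND,74:NC]
Op 8: route key 19: smallest pos >= 19 is 71 -> ND
Op 9: route key 31: smallest pos >= 31 is 71 -> ND
Final route key 43: smallest pos >= 43 is 71 -> ND

Answer: ND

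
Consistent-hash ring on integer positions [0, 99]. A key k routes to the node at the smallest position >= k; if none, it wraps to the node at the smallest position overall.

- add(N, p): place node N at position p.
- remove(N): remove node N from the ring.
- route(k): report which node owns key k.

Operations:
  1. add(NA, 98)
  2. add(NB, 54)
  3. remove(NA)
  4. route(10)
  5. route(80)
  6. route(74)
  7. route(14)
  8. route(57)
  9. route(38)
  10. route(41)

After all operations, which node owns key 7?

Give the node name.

Op 1: add NA@98 -> ring=[98:NA]
Op 2: add NB@54 -> ring=[54:NB,98:NA]
Op 3: remove NA -> ring=[54:NB]
Op 4: route key 10: smallest pos >= 10 is 54 -> NB
Op 5: route key 80: none >= 80, wrap to smallest pos 54 -> NB
Op 6: route key 74: none >= 74, wrap to smallest pos 54 -> NB
Op 7: route key 14: smallest pos >= 14 is 54 -> NB
Op 8: route key 57: none >= 57, wrap to smallest pos 54 -> NB
Op 9: route key 38: smallest pos >= 38 is 54 -> NB
Op 10: route key 41: smallest pos >= 41 is 54 -> NB
Final route key 7: smallest pos >= 7 is 54 -> NB

Answer: NB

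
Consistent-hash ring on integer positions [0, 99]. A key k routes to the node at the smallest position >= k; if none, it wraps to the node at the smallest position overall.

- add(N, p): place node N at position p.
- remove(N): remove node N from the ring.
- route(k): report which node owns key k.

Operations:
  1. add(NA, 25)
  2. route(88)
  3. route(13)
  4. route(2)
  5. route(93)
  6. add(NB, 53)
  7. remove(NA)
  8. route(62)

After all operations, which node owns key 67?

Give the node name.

Op 1: add NA@25 -> ring=[25:NA]
Op 2: route key 88: none >= 88, wrap to smallest pos 25 -> NA
Op 3: route key 13: smallest pos >= 13 is 25 -> NA
Op 4: route key 2: smallest pos >= 2 is 25 -> NA
Op 5: route key 93: none >= 93, wrap to smallest pos 25 -> NA
Op 6: add NB@53 -> ring=[25:NA,53:NB]
Op 7: remove NA -> ring=[53:NB]
Op 8: route key 62: none >= 62, wrap to smallest pos 53 -> NB
Final route key 67: none >= 67, wrap to smallest pos 53 -> NB

Answer: NB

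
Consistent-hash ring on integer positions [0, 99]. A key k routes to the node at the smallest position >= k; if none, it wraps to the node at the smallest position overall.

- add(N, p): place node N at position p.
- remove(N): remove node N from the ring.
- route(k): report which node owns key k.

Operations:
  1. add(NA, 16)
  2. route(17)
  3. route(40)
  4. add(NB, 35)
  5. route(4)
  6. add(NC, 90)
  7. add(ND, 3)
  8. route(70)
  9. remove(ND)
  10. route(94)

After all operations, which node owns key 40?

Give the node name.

Answer: NC

Derivation:
Op 1: add NA@16 -> ring=[16:NA]
Op 2: route key 17: none >= 17, wrap to smallest pos 16 -> NA
Op 3: route key 40: none >= 40, wrap to smallest pos 16 -> NA
Op 4: add NB@35 -> ring=[16:NA,35:NB]
Op 5: route key 4: smallest pos >= 4 is 16 -> NA
Op 6: add NC@90 -> ring=[16:NA,35:NB,90:NC]
Op 7: add ND@3 -> ring=[3:ND,16:NA,35:NB,90:NC]
Op 8: route key 70: smallest pos >= 70 is 90 -> NC
Op 9: remove ND -> ring=[16:NA,35:NB,90:NC]
Op 10: route key 94: none >= 94, wrap to smallest pos 16 -> NA
Final route key 40: smallest pos >= 40 is 90 -> NC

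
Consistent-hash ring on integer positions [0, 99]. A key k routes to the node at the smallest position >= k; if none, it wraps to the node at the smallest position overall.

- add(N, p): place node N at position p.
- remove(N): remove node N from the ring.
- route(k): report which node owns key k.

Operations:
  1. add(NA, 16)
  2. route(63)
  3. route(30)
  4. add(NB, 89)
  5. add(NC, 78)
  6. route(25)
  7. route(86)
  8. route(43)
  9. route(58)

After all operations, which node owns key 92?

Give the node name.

Op 1: add NA@16 -> ring=[16:NA]
Op 2: route key 63: none >= 63, wrap to smallest pos 16 -> NA
Op 3: route key 30: none >= 30, wrap to smallest pos 16 -> NA
Op 4: add NB@89 -> ring=[16:NA,89:NB]
Op 5: add NC@78 -> ring=[16:NA,78:NC,89:NB]
Op 6: route key 25: smallest pos >= 25 is 78 -> NC
Op 7: route key 86: smallest pos >= 86 is 89 -> NB
Op 8: route key 43: smallest pos >= 43 is 78 -> NC
Op 9: route key 58: smallest pos >= 58 is 78 -> NC
Final route key 92: none >= 92, wrap to smallest pos 16 -> NA

Answer: NA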